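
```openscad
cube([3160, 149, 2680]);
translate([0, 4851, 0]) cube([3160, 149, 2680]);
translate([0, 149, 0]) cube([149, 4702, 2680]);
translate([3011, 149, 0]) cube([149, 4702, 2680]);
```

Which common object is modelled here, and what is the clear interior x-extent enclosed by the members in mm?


A house (or room) frame. The interior width is 2862 mm.

Four 2680 mm walls enclosing a rectangle with no floor or roof — a room or house frame. Outside width is 3160 mm and wall thickness is 149 mm, so the interior width is 3160 − 2 × 149 = 2862 mm.


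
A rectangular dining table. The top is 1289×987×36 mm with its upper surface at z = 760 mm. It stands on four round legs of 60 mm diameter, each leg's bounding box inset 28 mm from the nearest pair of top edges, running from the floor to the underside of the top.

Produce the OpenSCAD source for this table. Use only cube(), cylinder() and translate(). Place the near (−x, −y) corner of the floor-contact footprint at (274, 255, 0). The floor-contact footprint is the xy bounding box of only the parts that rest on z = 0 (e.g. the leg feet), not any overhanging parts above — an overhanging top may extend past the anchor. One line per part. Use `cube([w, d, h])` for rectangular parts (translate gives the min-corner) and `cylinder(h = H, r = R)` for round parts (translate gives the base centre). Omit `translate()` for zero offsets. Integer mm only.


// leg_h = 760 - 36 = 724
translate([246, 227, 724]) cube([1289, 987, 36]);
translate([304, 285, 0]) cylinder(h = 724, r = 30);
translate([1477, 285, 0]) cylinder(h = 724, r = 30);
translate([304, 1156, 0]) cylinder(h = 724, r = 30);
translate([1477, 1156, 0]) cylinder(h = 724, r = 30);


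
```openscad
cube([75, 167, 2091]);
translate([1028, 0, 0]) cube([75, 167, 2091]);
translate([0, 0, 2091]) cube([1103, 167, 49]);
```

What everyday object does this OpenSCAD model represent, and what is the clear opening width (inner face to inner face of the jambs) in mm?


A door frame. The clear opening width is 953 mm.

Two 2091 mm tall posts with a header on top — a door frame. The left jamb is 75 mm wide at x = 0; the right jamb starts at x = 1028. The clear opening is 1028 − 75 = 953 mm.


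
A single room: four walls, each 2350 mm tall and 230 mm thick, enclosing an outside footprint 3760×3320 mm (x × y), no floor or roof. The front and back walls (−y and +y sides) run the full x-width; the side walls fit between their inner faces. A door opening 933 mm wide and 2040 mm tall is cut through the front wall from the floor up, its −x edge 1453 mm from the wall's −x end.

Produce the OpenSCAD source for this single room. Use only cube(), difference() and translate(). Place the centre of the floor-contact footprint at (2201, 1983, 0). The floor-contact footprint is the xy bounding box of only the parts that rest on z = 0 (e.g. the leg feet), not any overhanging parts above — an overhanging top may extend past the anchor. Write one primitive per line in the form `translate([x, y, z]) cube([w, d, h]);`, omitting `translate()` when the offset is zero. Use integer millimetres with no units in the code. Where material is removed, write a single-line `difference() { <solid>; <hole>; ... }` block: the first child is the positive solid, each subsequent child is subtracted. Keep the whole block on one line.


difference() { translate([321, 323, 0]) cube([3760, 230, 2350]); translate([1774, 323, 0]) cube([933, 230, 2040]); }
translate([321, 3413, 0]) cube([3760, 230, 2350]);
translate([321, 553, 0]) cube([230, 2860, 2350]);
translate([3851, 553, 0]) cube([230, 2860, 2350]);


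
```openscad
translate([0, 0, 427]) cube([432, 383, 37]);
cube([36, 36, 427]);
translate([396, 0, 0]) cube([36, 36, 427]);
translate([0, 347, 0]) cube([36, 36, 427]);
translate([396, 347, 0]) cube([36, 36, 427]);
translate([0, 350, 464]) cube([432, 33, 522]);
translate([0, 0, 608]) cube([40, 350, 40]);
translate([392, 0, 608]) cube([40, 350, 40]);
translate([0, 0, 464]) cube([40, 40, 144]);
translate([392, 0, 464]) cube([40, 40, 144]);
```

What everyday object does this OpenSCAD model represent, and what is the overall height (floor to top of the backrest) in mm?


A chair. The overall height is 986 mm.

A slab on four corner posts with a tall panel at the back — a chair. The seat slab sits at z = 427 with thickness 37, and the 522 mm backrest starts at the seat top, so the overall height is 427 + 37 + 522 = 986 mm.


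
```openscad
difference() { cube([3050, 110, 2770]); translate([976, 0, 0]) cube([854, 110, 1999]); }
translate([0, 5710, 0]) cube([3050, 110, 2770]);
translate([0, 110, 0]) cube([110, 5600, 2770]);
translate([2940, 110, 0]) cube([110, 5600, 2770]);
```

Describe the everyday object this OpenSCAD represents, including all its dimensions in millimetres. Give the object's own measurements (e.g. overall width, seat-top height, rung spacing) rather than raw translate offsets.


A single room: four walls, each 2770 mm tall and 110 mm thick, enclosing an outside footprint 3050×5820 mm (x × y), no floor or roof. The front and back walls (−y and +y sides) run the full x-width; the side walls fit between their inner faces. A door opening 854 mm wide and 1999 mm tall is cut through the front wall from the floor up, its −x edge 976 mm from the wall's −x end.


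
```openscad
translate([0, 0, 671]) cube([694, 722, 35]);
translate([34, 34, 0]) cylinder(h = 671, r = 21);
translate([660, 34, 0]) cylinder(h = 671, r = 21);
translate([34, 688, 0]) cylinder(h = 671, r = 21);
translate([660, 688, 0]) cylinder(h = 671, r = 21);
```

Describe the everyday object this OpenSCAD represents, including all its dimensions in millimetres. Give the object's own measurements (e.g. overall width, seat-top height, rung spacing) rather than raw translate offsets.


A table: top 694 mm (x) × 722 mm (y), 35 mm thick, upper face at z = 706 mm, on four round legs of 42 mm diameter, each leg's bounding box inset 13 mm from the nearest pair of top edges from z = 0 to the bottom of the top.


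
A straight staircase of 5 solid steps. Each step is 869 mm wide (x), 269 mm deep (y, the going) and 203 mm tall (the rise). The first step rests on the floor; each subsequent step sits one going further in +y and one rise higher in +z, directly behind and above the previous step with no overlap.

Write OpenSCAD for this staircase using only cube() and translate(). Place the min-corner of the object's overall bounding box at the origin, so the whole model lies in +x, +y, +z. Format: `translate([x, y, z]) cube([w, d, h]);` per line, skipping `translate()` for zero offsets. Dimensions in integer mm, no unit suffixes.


cube([869, 269, 203]);
translate([0, 269, 203]) cube([869, 269, 203]);
translate([0, 538, 406]) cube([869, 269, 203]);
translate([0, 807, 609]) cube([869, 269, 203]);
translate([0, 1076, 812]) cube([869, 269, 203]);


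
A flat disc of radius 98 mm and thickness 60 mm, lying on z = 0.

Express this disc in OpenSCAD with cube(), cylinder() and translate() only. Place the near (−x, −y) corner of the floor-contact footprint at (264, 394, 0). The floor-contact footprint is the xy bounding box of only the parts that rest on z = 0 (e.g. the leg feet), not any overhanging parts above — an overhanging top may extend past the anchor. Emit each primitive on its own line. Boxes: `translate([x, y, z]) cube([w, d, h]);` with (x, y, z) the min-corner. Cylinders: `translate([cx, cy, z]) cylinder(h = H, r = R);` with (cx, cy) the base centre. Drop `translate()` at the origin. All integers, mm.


translate([362, 492, 0]) cylinder(h = 60, r = 98);


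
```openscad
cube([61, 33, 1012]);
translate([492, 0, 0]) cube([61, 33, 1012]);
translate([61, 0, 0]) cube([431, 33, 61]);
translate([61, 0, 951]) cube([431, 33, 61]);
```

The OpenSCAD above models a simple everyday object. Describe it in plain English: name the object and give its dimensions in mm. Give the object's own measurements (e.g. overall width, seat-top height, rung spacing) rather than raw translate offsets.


A rectangular picture frame lying in the x–z plane (depth along y). The opening is 431 mm wide (x) by 890 mm tall (z), surrounded by a border 61 mm wide on all four sides. The frame is 33 mm deep and is made of two full-height vertical stiles with two horizontal rails fitted between them.


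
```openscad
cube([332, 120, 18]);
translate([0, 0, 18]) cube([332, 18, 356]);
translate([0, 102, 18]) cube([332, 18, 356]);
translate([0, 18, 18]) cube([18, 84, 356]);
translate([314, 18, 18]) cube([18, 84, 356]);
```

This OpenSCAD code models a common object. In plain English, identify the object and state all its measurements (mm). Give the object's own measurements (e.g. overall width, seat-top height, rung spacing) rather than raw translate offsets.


An open-topped rectangular box: outside dimensions 332×120×374 mm, with a uniform wall and base thickness of 18 mm. The base is a full 332×120 slab on the floor; four walls sit on top of the base. The front and back walls (the −y and +y sides) span the full width; the two side walls fit between them.


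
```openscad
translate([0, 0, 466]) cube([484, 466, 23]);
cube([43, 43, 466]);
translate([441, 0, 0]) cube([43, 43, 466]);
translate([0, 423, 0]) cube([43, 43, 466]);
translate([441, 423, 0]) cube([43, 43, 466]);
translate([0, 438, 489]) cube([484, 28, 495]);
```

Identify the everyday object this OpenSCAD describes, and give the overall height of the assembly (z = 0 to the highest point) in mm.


A chair. The overall height is 984 mm.

A slab on four corner posts with a tall panel at the back — a chair. The seat slab sits at z = 466 with thickness 23, and the 495 mm backrest starts at the seat top, so the overall height is 466 + 23 + 495 = 984 mm.


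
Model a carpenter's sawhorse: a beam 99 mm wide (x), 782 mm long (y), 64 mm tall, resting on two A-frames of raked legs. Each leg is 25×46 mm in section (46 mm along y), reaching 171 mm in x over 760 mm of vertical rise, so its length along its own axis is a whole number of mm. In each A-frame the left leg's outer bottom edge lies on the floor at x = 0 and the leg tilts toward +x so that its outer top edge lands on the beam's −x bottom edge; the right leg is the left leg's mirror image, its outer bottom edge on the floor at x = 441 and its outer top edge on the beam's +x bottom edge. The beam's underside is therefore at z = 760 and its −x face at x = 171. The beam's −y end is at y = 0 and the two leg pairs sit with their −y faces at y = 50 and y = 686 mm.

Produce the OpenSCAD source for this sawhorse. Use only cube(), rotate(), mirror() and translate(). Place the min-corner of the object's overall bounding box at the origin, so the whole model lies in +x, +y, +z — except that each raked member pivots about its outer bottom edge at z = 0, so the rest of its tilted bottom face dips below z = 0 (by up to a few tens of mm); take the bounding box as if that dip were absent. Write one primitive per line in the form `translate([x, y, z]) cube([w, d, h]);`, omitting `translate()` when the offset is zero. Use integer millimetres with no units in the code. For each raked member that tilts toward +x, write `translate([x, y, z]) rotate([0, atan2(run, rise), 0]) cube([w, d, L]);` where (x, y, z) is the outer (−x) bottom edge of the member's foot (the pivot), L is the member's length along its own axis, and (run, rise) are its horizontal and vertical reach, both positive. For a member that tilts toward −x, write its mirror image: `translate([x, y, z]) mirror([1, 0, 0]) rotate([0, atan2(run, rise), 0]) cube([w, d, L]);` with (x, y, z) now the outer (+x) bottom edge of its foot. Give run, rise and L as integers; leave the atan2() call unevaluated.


// leg length = √(171² + 760²) = 779
// right-leg outer foot x = 2·171 + 99 = 441
// beam min-corner = (171, 0, 760)
translate([171, 0, 760]) cube([99, 782, 64]);
translate([0, 50, 0]) rotate([0, atan2(171, 760), 0]) cube([25, 46, 779]);
translate([441, 50, 0]) mirror([1, 0, 0]) rotate([0, atan2(171, 760), 0]) cube([25, 46, 779]);
translate([0, 686, 0]) rotate([0, atan2(171, 760), 0]) cube([25, 46, 779]);
translate([441, 686, 0]) mirror([1, 0, 0]) rotate([0, atan2(171, 760), 0]) cube([25, 46, 779]);


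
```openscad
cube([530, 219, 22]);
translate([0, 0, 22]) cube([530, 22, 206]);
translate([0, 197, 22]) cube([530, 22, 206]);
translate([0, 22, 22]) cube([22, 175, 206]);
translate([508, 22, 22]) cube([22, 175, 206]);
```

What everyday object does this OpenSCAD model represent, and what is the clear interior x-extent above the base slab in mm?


An open box. The internal width is 486 mm.

A 530×219 base slab with four walls standing on it — an open box. The base is 530 mm wide and the walls are 22 mm thick, so the internal width is 530 − 2 × 22 = 486 mm.


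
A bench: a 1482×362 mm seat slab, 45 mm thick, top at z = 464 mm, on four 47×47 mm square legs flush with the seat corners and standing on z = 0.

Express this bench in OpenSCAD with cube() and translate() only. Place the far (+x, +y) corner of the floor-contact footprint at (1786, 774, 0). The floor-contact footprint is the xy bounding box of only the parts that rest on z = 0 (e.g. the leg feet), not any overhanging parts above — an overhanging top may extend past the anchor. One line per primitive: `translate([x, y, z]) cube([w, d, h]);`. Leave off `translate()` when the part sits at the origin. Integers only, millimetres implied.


translate([304, 412, 419]) cube([1482, 362, 45]);
translate([304, 412, 0]) cube([47, 47, 419]);
translate([304, 727, 0]) cube([47, 47, 419]);
translate([1739, 412, 0]) cube([47, 47, 419]);
translate([1739, 727, 0]) cube([47, 47, 419]);


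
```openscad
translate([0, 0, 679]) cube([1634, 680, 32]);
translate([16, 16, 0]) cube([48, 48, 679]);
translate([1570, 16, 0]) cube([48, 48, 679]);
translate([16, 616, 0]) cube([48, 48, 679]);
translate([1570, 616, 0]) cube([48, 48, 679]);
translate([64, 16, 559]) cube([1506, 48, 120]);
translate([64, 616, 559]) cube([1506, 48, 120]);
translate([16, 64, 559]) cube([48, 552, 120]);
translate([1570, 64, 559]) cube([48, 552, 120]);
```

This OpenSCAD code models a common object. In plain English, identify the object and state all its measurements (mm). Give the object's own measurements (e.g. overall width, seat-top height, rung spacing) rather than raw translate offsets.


A rectangular dining table. The top is 1634×680×32 mm with its upper surface at z = 711 mm. It stands on four 48×48 mm square legs, each inset 16 mm from the nearest pair of top edges, running from the floor to the underside of the top. Four apron rails, 48 mm thick and 120 mm tall, run between adjacent legs with their top edges flush with the underside of the top and their outer faces flush with the legs' outer faces.


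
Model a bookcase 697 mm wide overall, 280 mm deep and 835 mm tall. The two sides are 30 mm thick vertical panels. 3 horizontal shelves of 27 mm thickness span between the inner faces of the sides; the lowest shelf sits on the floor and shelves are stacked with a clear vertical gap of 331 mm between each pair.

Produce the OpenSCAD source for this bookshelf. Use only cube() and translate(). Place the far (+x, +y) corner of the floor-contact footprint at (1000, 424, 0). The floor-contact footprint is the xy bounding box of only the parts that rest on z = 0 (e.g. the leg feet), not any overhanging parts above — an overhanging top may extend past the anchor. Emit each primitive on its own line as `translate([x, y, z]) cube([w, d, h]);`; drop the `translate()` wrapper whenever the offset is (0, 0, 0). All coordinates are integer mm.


translate([303, 144, 0]) cube([30, 280, 835]);
translate([970, 144, 0]) cube([30, 280, 835]);
translate([333, 144, 0]) cube([637, 280, 27]);
translate([333, 144, 358]) cube([637, 280, 27]);
translate([333, 144, 716]) cube([637, 280, 27]);


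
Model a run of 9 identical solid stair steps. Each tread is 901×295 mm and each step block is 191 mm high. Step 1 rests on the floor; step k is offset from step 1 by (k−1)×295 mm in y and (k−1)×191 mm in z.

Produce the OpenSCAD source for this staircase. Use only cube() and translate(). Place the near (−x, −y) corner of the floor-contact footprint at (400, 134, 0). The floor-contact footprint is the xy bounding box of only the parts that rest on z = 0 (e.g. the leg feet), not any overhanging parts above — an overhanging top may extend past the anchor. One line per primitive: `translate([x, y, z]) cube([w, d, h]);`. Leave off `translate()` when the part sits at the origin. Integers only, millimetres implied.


translate([400, 134, 0]) cube([901, 295, 191]);
translate([400, 429, 191]) cube([901, 295, 191]);
translate([400, 724, 382]) cube([901, 295, 191]);
translate([400, 1019, 573]) cube([901, 295, 191]);
translate([400, 1314, 764]) cube([901, 295, 191]);
translate([400, 1609, 955]) cube([901, 295, 191]);
translate([400, 1904, 1146]) cube([901, 295, 191]);
translate([400, 2199, 1337]) cube([901, 295, 191]);
translate([400, 2494, 1528]) cube([901, 295, 191]);


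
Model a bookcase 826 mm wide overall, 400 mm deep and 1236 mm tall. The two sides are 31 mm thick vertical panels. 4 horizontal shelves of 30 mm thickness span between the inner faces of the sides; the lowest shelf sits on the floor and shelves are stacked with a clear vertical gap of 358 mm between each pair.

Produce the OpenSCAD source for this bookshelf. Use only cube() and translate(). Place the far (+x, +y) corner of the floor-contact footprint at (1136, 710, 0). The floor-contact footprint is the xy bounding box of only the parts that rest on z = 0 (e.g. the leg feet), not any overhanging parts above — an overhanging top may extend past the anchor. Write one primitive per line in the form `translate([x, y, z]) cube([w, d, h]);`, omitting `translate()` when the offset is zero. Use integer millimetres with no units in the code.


translate([310, 310, 0]) cube([31, 400, 1236]);
translate([1105, 310, 0]) cube([31, 400, 1236]);
translate([341, 310, 0]) cube([764, 400, 30]);
translate([341, 310, 388]) cube([764, 400, 30]);
translate([341, 310, 776]) cube([764, 400, 30]);
translate([341, 310, 1164]) cube([764, 400, 30]);


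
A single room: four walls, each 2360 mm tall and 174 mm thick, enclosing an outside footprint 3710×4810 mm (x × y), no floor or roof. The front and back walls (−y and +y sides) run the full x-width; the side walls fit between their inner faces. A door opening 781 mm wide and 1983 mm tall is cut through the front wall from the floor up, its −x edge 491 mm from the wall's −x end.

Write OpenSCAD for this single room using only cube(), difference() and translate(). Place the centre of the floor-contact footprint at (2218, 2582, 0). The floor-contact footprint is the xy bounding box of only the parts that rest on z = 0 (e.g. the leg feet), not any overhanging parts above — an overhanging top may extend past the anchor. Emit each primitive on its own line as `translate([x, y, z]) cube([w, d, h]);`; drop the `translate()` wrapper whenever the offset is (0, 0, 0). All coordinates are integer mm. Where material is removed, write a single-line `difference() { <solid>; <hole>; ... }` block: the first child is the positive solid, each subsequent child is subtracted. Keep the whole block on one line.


difference() { translate([363, 177, 0]) cube([3710, 174, 2360]); translate([854, 177, 0]) cube([781, 174, 1983]); }
translate([363, 4813, 0]) cube([3710, 174, 2360]);
translate([363, 351, 0]) cube([174, 4462, 2360]);
translate([3899, 351, 0]) cube([174, 4462, 2360]);


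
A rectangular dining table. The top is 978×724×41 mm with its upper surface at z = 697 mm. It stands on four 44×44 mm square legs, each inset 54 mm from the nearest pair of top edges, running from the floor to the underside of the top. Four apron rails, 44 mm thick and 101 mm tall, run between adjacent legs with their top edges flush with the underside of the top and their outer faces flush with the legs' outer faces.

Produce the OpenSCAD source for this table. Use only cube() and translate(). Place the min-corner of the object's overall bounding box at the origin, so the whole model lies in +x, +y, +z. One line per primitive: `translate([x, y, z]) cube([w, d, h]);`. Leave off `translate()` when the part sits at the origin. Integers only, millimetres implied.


translate([0, 0, 656]) cube([978, 724, 41]);
translate([54, 54, 0]) cube([44, 44, 656]);
translate([880, 54, 0]) cube([44, 44, 656]);
translate([54, 626, 0]) cube([44, 44, 656]);
translate([880, 626, 0]) cube([44, 44, 656]);
translate([98, 54, 555]) cube([782, 44, 101]);
translate([98, 626, 555]) cube([782, 44, 101]);
translate([54, 98, 555]) cube([44, 528, 101]);
translate([880, 98, 555]) cube([44, 528, 101]);


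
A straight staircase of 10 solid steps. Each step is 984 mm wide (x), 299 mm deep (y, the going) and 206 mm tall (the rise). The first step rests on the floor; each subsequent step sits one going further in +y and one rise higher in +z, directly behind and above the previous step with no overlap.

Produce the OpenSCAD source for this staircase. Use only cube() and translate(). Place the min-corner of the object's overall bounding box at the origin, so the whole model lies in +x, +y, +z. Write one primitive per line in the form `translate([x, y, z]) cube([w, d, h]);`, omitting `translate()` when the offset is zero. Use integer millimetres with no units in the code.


cube([984, 299, 206]);
translate([0, 299, 206]) cube([984, 299, 206]);
translate([0, 598, 412]) cube([984, 299, 206]);
translate([0, 897, 618]) cube([984, 299, 206]);
translate([0, 1196, 824]) cube([984, 299, 206]);
translate([0, 1495, 1030]) cube([984, 299, 206]);
translate([0, 1794, 1236]) cube([984, 299, 206]);
translate([0, 2093, 1442]) cube([984, 299, 206]);
translate([0, 2392, 1648]) cube([984, 299, 206]);
translate([0, 2691, 1854]) cube([984, 299, 206]);


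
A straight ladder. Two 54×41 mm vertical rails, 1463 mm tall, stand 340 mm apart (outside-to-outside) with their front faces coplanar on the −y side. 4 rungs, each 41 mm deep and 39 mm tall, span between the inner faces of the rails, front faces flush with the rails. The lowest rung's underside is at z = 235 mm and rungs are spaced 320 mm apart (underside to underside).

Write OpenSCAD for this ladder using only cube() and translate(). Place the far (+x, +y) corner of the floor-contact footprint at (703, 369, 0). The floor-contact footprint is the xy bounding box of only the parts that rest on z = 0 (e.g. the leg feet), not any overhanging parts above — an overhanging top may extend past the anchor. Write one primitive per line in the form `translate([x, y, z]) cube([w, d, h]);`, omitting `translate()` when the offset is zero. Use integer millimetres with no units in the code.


translate([363, 328, 0]) cube([54, 41, 1463]);
translate([649, 328, 0]) cube([54, 41, 1463]);
translate([417, 328, 235]) cube([232, 41, 39]);
translate([417, 328, 555]) cube([232, 41, 39]);
translate([417, 328, 875]) cube([232, 41, 39]);
translate([417, 328, 1195]) cube([232, 41, 39]);


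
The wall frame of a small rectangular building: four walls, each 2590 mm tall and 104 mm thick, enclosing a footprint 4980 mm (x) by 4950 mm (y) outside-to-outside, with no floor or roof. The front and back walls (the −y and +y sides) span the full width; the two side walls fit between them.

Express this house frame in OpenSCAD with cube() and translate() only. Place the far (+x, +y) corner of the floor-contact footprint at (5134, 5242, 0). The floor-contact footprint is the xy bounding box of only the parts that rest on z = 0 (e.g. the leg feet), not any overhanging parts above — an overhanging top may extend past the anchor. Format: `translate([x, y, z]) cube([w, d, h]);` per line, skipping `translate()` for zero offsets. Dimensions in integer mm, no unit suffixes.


translate([154, 292, 0]) cube([4980, 104, 2590]);
translate([154, 5138, 0]) cube([4980, 104, 2590]);
translate([154, 396, 0]) cube([104, 4742, 2590]);
translate([5030, 396, 0]) cube([104, 4742, 2590]);


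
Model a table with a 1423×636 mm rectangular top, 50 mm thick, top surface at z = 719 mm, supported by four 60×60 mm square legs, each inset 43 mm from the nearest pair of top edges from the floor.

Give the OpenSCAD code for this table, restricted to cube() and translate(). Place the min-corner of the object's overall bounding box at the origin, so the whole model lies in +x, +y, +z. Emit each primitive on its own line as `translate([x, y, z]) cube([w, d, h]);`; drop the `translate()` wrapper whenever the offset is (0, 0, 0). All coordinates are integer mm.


translate([0, 0, 669]) cube([1423, 636, 50]);
translate([43, 43, 0]) cube([60, 60, 669]);
translate([1320, 43, 0]) cube([60, 60, 669]);
translate([43, 533, 0]) cube([60, 60, 669]);
translate([1320, 533, 0]) cube([60, 60, 669]);


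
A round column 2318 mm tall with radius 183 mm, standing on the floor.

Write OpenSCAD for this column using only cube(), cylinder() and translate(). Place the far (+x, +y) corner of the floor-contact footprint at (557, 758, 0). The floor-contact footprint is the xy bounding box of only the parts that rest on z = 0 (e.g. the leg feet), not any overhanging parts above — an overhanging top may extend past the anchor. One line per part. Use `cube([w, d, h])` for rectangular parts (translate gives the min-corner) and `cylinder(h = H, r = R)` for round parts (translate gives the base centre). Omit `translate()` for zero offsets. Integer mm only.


translate([374, 575, 0]) cylinder(h = 2318, r = 183);


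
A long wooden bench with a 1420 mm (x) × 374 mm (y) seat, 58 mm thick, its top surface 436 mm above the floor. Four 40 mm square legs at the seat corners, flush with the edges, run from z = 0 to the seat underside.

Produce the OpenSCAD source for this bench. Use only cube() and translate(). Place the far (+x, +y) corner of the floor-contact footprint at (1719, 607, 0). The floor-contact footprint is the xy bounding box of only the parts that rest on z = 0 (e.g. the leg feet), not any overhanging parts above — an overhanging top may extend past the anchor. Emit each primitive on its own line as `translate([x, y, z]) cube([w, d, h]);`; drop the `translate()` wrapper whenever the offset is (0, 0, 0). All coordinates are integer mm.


translate([299, 233, 378]) cube([1420, 374, 58]);
translate([299, 233, 0]) cube([40, 40, 378]);
translate([299, 567, 0]) cube([40, 40, 378]);
translate([1679, 233, 0]) cube([40, 40, 378]);
translate([1679, 567, 0]) cube([40, 40, 378]);


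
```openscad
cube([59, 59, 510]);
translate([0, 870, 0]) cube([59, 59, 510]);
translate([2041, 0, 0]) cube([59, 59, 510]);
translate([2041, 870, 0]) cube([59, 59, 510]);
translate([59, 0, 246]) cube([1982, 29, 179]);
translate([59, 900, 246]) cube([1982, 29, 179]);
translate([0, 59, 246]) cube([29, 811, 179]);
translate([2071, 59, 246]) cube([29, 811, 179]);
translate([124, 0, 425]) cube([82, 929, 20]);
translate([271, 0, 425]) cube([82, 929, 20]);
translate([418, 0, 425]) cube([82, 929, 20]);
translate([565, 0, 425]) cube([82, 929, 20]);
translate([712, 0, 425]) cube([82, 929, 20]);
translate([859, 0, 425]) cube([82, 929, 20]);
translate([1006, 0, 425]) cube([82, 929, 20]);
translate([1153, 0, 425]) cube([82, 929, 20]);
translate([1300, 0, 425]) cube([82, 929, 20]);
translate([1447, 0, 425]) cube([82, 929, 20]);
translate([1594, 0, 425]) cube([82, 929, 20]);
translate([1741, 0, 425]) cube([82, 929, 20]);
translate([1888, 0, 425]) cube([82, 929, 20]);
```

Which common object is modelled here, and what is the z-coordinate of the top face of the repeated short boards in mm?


A bed frame. The slat-top height is 445 mm.

Four posts, four rails, and a row of slats — a bed frame. Slats sit on the rails at z = 246 + 179 = 425; with slat thickness 20, the top is 445 mm.


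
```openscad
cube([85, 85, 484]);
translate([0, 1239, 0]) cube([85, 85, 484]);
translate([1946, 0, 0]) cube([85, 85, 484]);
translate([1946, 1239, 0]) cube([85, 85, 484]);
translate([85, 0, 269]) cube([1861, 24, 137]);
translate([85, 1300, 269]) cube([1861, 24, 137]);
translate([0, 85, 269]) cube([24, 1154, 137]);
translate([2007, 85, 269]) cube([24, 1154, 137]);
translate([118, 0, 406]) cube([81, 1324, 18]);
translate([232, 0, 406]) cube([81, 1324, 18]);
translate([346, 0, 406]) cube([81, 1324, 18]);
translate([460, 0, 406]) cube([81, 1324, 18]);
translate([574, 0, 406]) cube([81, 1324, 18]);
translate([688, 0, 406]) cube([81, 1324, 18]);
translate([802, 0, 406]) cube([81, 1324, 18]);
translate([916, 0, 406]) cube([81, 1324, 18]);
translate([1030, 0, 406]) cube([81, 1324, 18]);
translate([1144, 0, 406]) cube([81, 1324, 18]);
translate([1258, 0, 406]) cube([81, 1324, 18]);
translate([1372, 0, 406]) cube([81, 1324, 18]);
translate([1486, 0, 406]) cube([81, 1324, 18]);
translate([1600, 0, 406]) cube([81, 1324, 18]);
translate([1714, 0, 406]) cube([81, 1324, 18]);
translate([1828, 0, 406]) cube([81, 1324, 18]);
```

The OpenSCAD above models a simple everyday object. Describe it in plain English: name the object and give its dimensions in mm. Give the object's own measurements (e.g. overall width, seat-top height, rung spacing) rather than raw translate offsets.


A bed frame 2031 mm long (x) by 1324 mm wide (y). Four 85×85 mm corner posts, 484 mm tall, at the corners of the footprint. Four rails of 24 mm thickness and 137 mm height run between adjacent posts with their undersides at z = 269 mm, their outer faces flush with the outside of the frame (the two x-running rails run between the posts' inner faces; the two y-running rails run between the posts' inner faces). 16 slats, each 81 mm wide (x) and 18 mm thick, lie across the top of the two x-running rails, running the full 1324 mm width of the frame in y; along x they sit between the end posts with a 33 mm gap after the −x posts and between neighbouring slats, leaving 37 mm before the +x posts.


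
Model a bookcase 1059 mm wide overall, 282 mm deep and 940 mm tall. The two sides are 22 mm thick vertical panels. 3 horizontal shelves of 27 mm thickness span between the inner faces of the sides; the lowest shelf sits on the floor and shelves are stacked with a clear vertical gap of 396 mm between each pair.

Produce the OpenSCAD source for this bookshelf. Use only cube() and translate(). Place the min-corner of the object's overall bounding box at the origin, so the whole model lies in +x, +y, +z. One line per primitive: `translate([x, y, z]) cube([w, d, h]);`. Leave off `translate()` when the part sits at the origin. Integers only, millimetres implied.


cube([22, 282, 940]);
translate([1037, 0, 0]) cube([22, 282, 940]);
translate([22, 0, 0]) cube([1015, 282, 27]);
translate([22, 0, 423]) cube([1015, 282, 27]);
translate([22, 0, 846]) cube([1015, 282, 27]);


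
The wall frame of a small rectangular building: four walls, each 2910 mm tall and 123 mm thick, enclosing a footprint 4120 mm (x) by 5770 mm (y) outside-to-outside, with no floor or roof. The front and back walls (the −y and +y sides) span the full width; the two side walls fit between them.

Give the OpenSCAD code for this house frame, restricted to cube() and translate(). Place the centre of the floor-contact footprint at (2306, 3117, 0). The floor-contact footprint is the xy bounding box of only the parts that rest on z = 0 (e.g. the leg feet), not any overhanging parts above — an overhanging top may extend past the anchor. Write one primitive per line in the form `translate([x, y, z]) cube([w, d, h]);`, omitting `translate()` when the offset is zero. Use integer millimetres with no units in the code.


translate([246, 232, 0]) cube([4120, 123, 2910]);
translate([246, 5879, 0]) cube([4120, 123, 2910]);
translate([246, 355, 0]) cube([123, 5524, 2910]);
translate([4243, 355, 0]) cube([123, 5524, 2910]);


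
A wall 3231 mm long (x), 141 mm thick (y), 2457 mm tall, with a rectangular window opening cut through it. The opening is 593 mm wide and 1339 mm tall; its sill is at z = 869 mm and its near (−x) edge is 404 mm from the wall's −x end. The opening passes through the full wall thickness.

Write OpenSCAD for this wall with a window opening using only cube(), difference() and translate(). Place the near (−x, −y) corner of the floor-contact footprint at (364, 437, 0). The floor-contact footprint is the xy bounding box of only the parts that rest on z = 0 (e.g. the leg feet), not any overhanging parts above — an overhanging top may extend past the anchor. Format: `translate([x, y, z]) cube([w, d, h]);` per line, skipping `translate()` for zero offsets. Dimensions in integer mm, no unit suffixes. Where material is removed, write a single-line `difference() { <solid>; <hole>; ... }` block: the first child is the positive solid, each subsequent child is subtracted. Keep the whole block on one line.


difference() { translate([364, 437, 0]) cube([3231, 141, 2457]); translate([768, 437, 869]) cube([593, 141, 1339]); }


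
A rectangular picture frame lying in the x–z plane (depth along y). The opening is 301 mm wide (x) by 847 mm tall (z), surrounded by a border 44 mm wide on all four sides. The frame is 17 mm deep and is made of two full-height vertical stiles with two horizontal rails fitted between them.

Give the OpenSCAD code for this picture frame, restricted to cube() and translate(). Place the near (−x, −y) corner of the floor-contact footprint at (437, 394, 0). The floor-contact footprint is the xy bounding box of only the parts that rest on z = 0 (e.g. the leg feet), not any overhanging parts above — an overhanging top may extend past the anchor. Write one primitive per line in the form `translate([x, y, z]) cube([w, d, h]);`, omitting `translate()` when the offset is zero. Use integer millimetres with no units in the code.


translate([437, 394, 0]) cube([44, 17, 935]);
translate([782, 394, 0]) cube([44, 17, 935]);
translate([481, 394, 0]) cube([301, 17, 44]);
translate([481, 394, 891]) cube([301, 17, 44]);


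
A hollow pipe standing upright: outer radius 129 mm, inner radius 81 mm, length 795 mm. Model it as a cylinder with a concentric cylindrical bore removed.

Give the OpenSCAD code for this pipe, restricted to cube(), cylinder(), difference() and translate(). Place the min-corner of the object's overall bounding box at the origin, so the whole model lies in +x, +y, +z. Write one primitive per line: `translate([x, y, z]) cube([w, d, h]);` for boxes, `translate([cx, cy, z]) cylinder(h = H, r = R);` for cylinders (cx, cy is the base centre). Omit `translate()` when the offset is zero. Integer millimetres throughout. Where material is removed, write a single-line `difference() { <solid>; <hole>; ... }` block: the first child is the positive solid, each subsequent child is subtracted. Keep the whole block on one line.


difference() { translate([129, 129, 0]) cylinder(h = 795, r = 129); translate([129, 129, 0]) cylinder(h = 795, r = 81); }


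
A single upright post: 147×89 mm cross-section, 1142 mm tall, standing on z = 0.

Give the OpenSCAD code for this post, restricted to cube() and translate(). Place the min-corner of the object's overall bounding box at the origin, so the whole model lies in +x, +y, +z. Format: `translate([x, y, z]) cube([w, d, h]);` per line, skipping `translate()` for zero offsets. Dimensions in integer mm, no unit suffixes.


cube([147, 89, 1142]);


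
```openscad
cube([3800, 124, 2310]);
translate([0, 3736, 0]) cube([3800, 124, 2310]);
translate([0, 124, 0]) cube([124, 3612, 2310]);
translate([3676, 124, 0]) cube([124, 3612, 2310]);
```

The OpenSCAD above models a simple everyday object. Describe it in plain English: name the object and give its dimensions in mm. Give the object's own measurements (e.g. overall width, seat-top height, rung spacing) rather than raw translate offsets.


The wall frame of a small rectangular building: four walls, each 2310 mm tall and 124 mm thick, enclosing a footprint 3800 mm (x) by 3860 mm (y) outside-to-outside, with no floor or roof. The front and back walls (the −y and +y sides) span the full width; the two side walls fit between them.


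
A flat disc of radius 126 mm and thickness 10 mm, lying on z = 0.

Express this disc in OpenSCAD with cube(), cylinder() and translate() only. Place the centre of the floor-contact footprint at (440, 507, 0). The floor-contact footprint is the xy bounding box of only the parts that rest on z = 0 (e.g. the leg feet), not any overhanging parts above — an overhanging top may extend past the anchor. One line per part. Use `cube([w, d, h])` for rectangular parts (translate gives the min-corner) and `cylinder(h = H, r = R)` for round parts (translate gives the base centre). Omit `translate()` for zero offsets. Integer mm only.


translate([440, 507, 0]) cylinder(h = 10, r = 126);


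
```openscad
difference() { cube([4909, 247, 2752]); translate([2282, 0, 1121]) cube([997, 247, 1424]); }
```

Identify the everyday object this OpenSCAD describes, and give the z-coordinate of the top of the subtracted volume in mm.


A wall with a window opening. The window head height is 2545 mm.

A wall with a rectangular opening subtracted — a window. Sill at z = 1121, opening 1424 mm tall, so the head is at 1121 + 1424 = 2545 mm.


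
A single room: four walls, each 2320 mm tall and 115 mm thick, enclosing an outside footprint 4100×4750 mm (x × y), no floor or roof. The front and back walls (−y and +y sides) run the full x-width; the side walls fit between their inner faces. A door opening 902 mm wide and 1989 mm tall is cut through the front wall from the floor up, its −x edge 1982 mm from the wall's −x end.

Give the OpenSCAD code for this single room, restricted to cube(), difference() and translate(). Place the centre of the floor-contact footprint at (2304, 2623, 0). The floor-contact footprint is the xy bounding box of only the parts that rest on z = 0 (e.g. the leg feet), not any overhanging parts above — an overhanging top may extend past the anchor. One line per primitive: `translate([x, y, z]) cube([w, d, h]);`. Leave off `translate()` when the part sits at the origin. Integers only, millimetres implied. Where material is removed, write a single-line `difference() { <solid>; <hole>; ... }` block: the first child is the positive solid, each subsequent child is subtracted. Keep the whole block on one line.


difference() { translate([254, 248, 0]) cube([4100, 115, 2320]); translate([2236, 248, 0]) cube([902, 115, 1989]); }
translate([254, 4883, 0]) cube([4100, 115, 2320]);
translate([254, 363, 0]) cube([115, 4520, 2320]);
translate([4239, 363, 0]) cube([115, 4520, 2320]);


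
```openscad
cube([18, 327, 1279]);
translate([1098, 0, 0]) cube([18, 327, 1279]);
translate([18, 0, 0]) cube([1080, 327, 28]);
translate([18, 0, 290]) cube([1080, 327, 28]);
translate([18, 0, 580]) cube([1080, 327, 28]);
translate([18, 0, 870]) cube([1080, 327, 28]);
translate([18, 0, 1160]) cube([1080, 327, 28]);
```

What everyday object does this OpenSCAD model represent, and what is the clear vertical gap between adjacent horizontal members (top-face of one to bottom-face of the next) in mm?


A bookshelf. The clear shelf gap is 262 mm.

Two tall side panels with 5 horizontal boards between them — a bookshelf. The first two shelf undersides are at z = 0 and z = 290; with shelf thickness 28, the clear gap is 290 − 0 − 28 = 262 mm.


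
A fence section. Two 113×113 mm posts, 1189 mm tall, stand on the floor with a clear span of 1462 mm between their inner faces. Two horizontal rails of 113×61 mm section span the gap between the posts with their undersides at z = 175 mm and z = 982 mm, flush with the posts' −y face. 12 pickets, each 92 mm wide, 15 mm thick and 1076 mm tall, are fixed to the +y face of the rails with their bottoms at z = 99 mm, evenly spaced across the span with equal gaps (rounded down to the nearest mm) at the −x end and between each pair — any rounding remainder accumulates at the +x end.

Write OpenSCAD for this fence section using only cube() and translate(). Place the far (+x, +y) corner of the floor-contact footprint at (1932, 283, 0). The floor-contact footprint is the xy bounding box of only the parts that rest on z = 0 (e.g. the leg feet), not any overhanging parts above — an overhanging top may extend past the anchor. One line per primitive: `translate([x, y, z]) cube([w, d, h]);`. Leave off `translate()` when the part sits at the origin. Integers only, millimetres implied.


translate([244, 170, 0]) cube([113, 113, 1189]);
translate([1819, 170, 0]) cube([113, 113, 1189]);
translate([357, 170, 175]) cube([1462, 113, 61]);
translate([357, 170, 982]) cube([1462, 113, 61]);
translate([384, 283, 99]) cube([92, 15, 1076]);
translate([503, 283, 99]) cube([92, 15, 1076]);
translate([622, 283, 99]) cube([92, 15, 1076]);
translate([741, 283, 99]) cube([92, 15, 1076]);
translate([860, 283, 99]) cube([92, 15, 1076]);
translate([979, 283, 99]) cube([92, 15, 1076]);
translate([1098, 283, 99]) cube([92, 15, 1076]);
translate([1217, 283, 99]) cube([92, 15, 1076]);
translate([1336, 283, 99]) cube([92, 15, 1076]);
translate([1455, 283, 99]) cube([92, 15, 1076]);
translate([1574, 283, 99]) cube([92, 15, 1076]);
translate([1693, 283, 99]) cube([92, 15, 1076]);
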